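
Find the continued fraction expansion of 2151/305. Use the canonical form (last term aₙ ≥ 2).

2151 = 7·305 + 16
305 = 19·16 + 1
16 = 16·1 + 0  (stop)
So 2151/305 = [7; 19, 16].

[7; 19, 16]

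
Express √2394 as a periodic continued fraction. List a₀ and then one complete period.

[48; 1, 12, 1, 96]

a₀ = ⌊√2394⌋ = 48.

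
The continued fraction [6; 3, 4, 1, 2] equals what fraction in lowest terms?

Fold from the inside: start with 2/1.
  1 + 1/2 = 3/2
  4 + 2/3 = 14/3
  3 + 3/14 = 45/14
  6 + 14/45 = 284/45

284/45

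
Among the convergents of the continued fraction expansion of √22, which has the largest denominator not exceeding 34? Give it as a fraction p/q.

√22 = [4; 1, 2, 4, 2, 1, 8, …] (period length 6).
Convergents:
  p_0/q_0 = 4/1
  p_1/q_1 = 5/1
  p_2/q_2 = 14/3
  p_3/q_3 = 61/13
  p_4/q_4 = 136/29
  p_5/q_5 = 197/42
q_4 = 29 ≤ 34 < 42 = q_5, so the answer is 136/29.

136/29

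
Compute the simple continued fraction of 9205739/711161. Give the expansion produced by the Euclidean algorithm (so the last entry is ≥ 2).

[12; 1, 17, 14, 9, 18, 8, 2]

9205739 = 12×711161 + 671807
711161 = 1×671807 + 39354
671807 = 17×39354 + 2789
39354 = 14×2789 + 308
2789 = 9×308 + 17
308 = 18×17 + 2
17 = 8×2 + 1
2 = 2×1 + 0  (stop)
So 9205739/711161 = [12; 1, 17, 14, 9, 18, 8, 2].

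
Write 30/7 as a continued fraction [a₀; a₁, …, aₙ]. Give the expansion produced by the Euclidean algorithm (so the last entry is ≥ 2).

30 = 4*7 + 2
7 = 3*2 + 1
2 = 2*1 + 0  (stop)
So 30/7 = [4; 3, 2].

[4; 3, 2]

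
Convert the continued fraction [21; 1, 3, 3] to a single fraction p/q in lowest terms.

283/13

Fold from the inside: start with 3/1.
  3 + 1/3 = 10/3
  1 + 3/10 = 13/10
  21 + 10/13 = 283/13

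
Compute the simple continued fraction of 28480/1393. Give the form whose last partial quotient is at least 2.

[20; 2, 4, 19, 8]

28480 = 20×1393 + 620
1393 = 2×620 + 153
620 = 4×153 + 8
153 = 19×8 + 1
8 = 8×1 + 0  (stop)
So 28480/1393 = [20; 2, 4, 19, 8].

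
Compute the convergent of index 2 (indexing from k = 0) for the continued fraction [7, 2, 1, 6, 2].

Using pₖ = aₖpₖ₋₁ + pₖ₋₂, qₖ = aₖqₖ₋₁ + qₖ₋₂ (with p₋₁=1, p₋₂=0, q₋₁=0, q₋₂=1):
  k=0: a=7, p=7, q=1
  k=1: a=2, p=15, q=2
  k=2: a=1, p=22, q=3

22/3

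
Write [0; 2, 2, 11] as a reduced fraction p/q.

23/57

Using pₖ = aₖpₖ₋₁ + pₖ₋₂ and qₖ = aₖqₖ₋₁ + qₖ₋₂:
  k=0: a=0, p=0, q=1
  k=1: a=2, p=1, q=2
  k=2: a=2, p=2, q=5
  k=3: a=11, p=23, q=57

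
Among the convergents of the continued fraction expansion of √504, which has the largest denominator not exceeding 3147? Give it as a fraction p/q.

40365/1798

√504 = [22; 2, 4, 2, 44, …] (period length 4).
Convergents:
  p_0/q_0 = 22/1
  p_1/q_1 = 45/2
  p_2/q_2 = 202/9
  p_3/q_3 = 449/20
  p_4/q_4 = 19958/889
  p_5/q_5 = 40365/1798
  p_6/q_6 = 181418/8081
q_5 = 1798 ≤ 3147 < 8081 = q_6, so the answer is 40365/1798.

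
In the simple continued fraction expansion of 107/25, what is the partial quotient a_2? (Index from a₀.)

1

107 = 4·25 + 7   →  a_0 = 4
25 = 3·7 + 4   →  a_1 = 3
7 = 1·4 + 3   →  a_2 = 1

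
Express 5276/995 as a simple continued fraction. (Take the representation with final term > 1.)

5276 = 5×995 + 301
995 = 3×301 + 92
301 = 3×92 + 25
92 = 3×25 + 17
25 = 1×17 + 8
17 = 2×8 + 1
8 = 8×1 + 0  (stop)
So 5276/995 = [5; 3, 3, 3, 1, 2, 8].

[5; 3, 3, 3, 1, 2, 8]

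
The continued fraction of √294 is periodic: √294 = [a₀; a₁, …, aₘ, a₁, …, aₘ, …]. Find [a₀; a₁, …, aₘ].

a₀ = ⌊√294⌋ = 17.
With m₀=0, d₀=1 and mₖ₊₁ = dₖaₖ − mₖ, dₖ₊₁ = (n − mₖ₊₁²)/dₖ, aₖ₊₁ = ⌊(a₀+mₖ₊₁)/dₖ₊₁⌋:
  k=1: m=17, d=5, a=6
  k=2: m=13, d=25, a=1
  k=3: m=12, d=6, a=4
  k=4: m=12, d=25, a=1
  k=5: m=13, d=5, a=6
  k=6: m=17, d=1, a=34
d=1 and a=2a₀=34 at k=6, so the next step gives (m, d) = (17, 5) again — its k=1 value — and the period has length 6.

[17; 6, 1, 4, 1, 6, 34]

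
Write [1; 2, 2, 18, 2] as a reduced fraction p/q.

Fold from the inside: start with 2/1.
  18 + 1/2 = 37/2
  2 + 2/37 = 76/37
  2 + 37/76 = 189/76
  1 + 76/189 = 265/189

265/189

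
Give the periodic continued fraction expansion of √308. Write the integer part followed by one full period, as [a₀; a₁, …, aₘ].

[17; 1, 1, 4, 1, 1, 34]

a₀ = ⌊√308⌋ = 17.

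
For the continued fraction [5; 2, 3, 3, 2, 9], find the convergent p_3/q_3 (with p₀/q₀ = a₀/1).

125/23

Using pₖ = aₖpₖ₋₁ + pₖ₋₂, qₖ = aₖqₖ₋₁ + qₖ₋₂ (with p₋₁=1, p₋₂=0, q₋₁=0, q₋₂=1):
  k=0: a=5, p=5, q=1
  k=1: a=2, p=11, q=2
  k=2: a=3, p=38, q=7
  k=3: a=3, p=125, q=23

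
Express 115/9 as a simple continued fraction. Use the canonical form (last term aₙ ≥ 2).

[12; 1, 3, 2]

115 = 12·9 + 7
9 = 1·7 + 2
7 = 3·2 + 1
2 = 2·1 + 0  (stop)
So 115/9 = [12; 1, 3, 2].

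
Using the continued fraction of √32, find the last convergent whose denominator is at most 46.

√32 = [5; 1, 1, 1, 10, …] (period length 4).
Convergents:
  p_0/q_0 = 5/1
  p_1/q_1 = 6/1
  p_2/q_2 = 11/2
  p_3/q_3 = 17/3
  p_4/q_4 = 181/32
  p_5/q_5 = 198/35
  p_6/q_6 = 379/67
q_5 = 35 ≤ 46 < 67 = q_6, so the answer is 198/35.

198/35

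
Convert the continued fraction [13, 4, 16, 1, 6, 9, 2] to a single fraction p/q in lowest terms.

122383/9239

Fold from the inside: start with 2/1.
  9 + 1/2 = 19/2
  6 + 2/19 = 116/19
  1 + 19/116 = 135/116
  16 + 116/135 = 2276/135
  4 + 135/2276 = 9239/2276
  13 + 2276/9239 = 122383/9239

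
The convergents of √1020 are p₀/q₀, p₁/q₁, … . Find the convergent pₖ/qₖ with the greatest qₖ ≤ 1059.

32672/1023

√1020 = [31; 1, 14, 1, 62, …] (period length 4).
Convergents:
  p_0/q_0 = 31/1
  p_1/q_1 = 32/1
  p_2/q_2 = 479/15
  p_3/q_3 = 511/16
  p_4/q_4 = 32161/1007
  p_5/q_5 = 32672/1023
  p_6/q_6 = 489569/15329
q_5 = 1023 ≤ 1059 < 15329 = q_6, so the answer is 32672/1023.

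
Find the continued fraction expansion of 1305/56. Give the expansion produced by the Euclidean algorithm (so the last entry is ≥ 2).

[23; 3, 3, 2, 2]

1305 = 23·56 + 17
56 = 3·17 + 5
17 = 3·5 + 2
5 = 2·2 + 1
2 = 2·1 + 0  (stop)
So 1305/56 = [23; 3, 3, 2, 2].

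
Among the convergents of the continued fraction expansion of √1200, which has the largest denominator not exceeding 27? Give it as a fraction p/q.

866/25

√1200 = [34; 1, 1, 1, 3, 1, 1, 1, 68, …] (period length 8).
Convergents:
  p_0/q_0 = 34/1
  p_1/q_1 = 35/1
  p_2/q_2 = 69/2
  p_3/q_3 = 104/3
  p_4/q_4 = 381/11
  p_5/q_5 = 485/14
  p_6/q_6 = 866/25
  p_7/q_7 = 1351/39
q_6 = 25 ≤ 27 < 39 = q_7, so the answer is 866/25.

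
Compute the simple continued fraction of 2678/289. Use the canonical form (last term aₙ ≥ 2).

[9; 3, 1, 3, 19]

2678 = 9×289 + 77
289 = 3×77 + 58
77 = 1×58 + 19
58 = 3×19 + 1
19 = 19×1 + 0  (stop)
So 2678/289 = [9; 3, 1, 3, 19].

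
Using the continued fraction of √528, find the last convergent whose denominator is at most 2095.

√528 = [22; 1, 44, …] (period length 2).
Convergents:
  p_0/q_0 = 22/1
  p_1/q_1 = 23/1
  p_2/q_2 = 1034/45
  p_3/q_3 = 1057/46
  p_4/q_4 = 47542/2069
  p_5/q_5 = 48599/2115
q_4 = 2069 ≤ 2095 < 2115 = q_5, so the answer is 47542/2069.

47542/2069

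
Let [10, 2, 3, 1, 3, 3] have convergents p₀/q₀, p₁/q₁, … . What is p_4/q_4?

355/34

Using pₖ = aₖpₖ₋₁ + pₖ₋₂, qₖ = aₖqₖ₋₁ + qₖ₋₂ (with p₋₁=1, p₋₂=0, q₋₁=0, q₋₂=1):
  k=0: a=10, p=10, q=1
  k=1: a=2, p=21, q=2
  k=2: a=3, p=73, q=7
  k=3: a=1, p=94, q=9
  k=4: a=3, p=355, q=34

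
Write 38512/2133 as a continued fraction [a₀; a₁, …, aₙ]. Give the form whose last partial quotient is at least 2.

38512 = 18×2133 + 118
2133 = 18×118 + 9
118 = 13×9 + 1
9 = 9×1 + 0  (stop)
So 38512/2133 = [18; 18, 13, 9].

[18; 18, 13, 9]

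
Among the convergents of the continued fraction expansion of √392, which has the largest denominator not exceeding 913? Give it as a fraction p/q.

15661/791

√392 = [19; 1, 3, 1, 38, …] (period length 4).
Convergents:
  p_0/q_0 = 19/1
  p_1/q_1 = 20/1
  p_2/q_2 = 79/4
  p_3/q_3 = 99/5
  p_4/q_4 = 3841/194
  p_5/q_5 = 3940/199
  p_6/q_6 = 15661/791
  p_7/q_7 = 19601/990
q_6 = 791 ≤ 913 < 990 = q_7, so the answer is 15661/791.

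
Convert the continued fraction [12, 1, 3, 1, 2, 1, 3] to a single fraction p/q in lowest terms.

Using pₖ = aₖpₖ₋₁ + pₖ₋₂ and qₖ = aₖqₖ₋₁ + qₖ₋₂:
  k=0: a=12, p=12, q=1
  k=1: a=1, p=13, q=1
  k=2: a=3, p=51, q=4
  k=3: a=1, p=64, q=5
  k=4: a=2, p=179, q=14
  k=5: a=1, p=243, q=19
  k=6: a=3, p=908, q=71

908/71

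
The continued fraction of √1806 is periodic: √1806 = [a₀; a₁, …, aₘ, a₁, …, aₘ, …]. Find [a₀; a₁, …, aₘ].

a₀ = ⌊√1806⌋ = 42.

[42; 2, 84]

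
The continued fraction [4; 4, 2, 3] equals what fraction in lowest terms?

Fold from the inside: start with 3/1.
  2 + 1/3 = 7/3
  4 + 3/7 = 31/7
  4 + 7/31 = 131/31

131/31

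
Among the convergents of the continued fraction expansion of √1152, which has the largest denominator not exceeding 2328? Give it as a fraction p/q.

39202/1155

√1152 = [33; 1, 15, 1, 66, …] (period length 4).
Convergents:
  p_0/q_0 = 33/1
  p_1/q_1 = 34/1
  p_2/q_2 = 543/16
  p_3/q_3 = 577/17
  p_4/q_4 = 38625/1138
  p_5/q_5 = 39202/1155
  p_6/q_6 = 626655/18463
q_5 = 1155 ≤ 2328 < 18463 = q_6, so the answer is 39202/1155.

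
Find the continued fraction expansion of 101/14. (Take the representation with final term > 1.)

[7; 4, 1, 2]

101 = 7×14 + 3
14 = 4×3 + 2
3 = 1×2 + 1
2 = 2×1 + 0  (stop)
So 101/14 = [7; 4, 1, 2].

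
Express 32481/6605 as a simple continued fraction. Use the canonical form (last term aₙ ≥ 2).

32481 = 4·6605 + 6061
6605 = 1·6061 + 544
6061 = 11·544 + 77
544 = 7·77 + 5
77 = 15·5 + 2
5 = 2·2 + 1
2 = 2·1 + 0  (stop)
So 32481/6605 = [4; 1, 11, 7, 15, 2, 2].

[4; 1, 11, 7, 15, 2, 2]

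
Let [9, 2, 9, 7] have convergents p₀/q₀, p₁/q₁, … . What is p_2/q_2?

180/19

Using pₖ = aₖpₖ₋₁ + pₖ₋₂, qₖ = aₖqₖ₋₁ + qₖ₋₂ (with p₋₁=1, p₋₂=0, q₋₁=0, q₋₂=1):
  k=0: a=9, p=9, q=1
  k=1: a=2, p=19, q=2
  k=2: a=9, p=180, q=19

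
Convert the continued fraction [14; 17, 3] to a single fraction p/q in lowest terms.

731/52

Fold from the inside: start with 3/1.
  17 + 1/3 = 52/3
  14 + 3/52 = 731/52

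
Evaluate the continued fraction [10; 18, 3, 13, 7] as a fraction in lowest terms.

Fold from the inside: start with 7/1.
  13 + 1/7 = 92/7
  3 + 7/92 = 283/92
  18 + 92/283 = 5186/283
  10 + 283/5186 = 52143/5186

52143/5186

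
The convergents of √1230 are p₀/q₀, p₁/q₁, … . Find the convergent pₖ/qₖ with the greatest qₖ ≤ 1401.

34405/981

√1230 = [35; 14, 70, …] (period length 2).
Convergents:
  p_0/q_0 = 35/1
  p_1/q_1 = 491/14
  p_2/q_2 = 34405/981
  p_3/q_3 = 482161/13748
q_2 = 981 ≤ 1401 < 13748 = q_3, so the answer is 34405/981.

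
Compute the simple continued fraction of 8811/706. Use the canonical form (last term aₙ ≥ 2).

8811 = 12·706 + 339
706 = 2·339 + 28
339 = 12·28 + 3
28 = 9·3 + 1
3 = 3·1 + 0  (stop)
So 8811/706 = [12; 2, 12, 9, 3].

[12; 2, 12, 9, 3]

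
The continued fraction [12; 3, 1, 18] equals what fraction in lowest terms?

919/75

Using pₖ = aₖpₖ₋₁ + pₖ₋₂ and qₖ = aₖqₖ₋₁ + qₖ₋₂:
  k=0: a=12, p=12, q=1
  k=1: a=3, p=37, q=3
  k=2: a=1, p=49, q=4
  k=3: a=18, p=919, q=75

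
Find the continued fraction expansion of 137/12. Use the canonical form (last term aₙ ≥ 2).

[11; 2, 2, 2]

137 = 11*12 + 5
12 = 2*5 + 2
5 = 2*2 + 1
2 = 2*1 + 0  (stop)
So 137/12 = [11; 2, 2, 2].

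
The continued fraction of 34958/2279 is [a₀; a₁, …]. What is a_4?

3

34958 = 15·2279 + 773   →  a_0 = 15
2279 = 2·773 + 733   →  a_1 = 2
773 = 1·733 + 40   →  a_2 = 1
733 = 18·40 + 13   →  a_3 = 18
40 = 3·13 + 1   →  a_4 = 3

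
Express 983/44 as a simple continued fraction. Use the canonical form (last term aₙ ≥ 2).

[22; 2, 1, 14]

983 = 22×44 + 15
44 = 2×15 + 14
15 = 1×14 + 1
14 = 14×1 + 0  (stop)
So 983/44 = [22; 2, 1, 14].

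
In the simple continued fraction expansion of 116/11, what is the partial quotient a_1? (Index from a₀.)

116 = 10·11 + 6   →  a_0 = 10
11 = 1·6 + 5   →  a_1 = 1

1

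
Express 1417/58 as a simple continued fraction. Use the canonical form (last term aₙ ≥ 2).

1417 = 24·58 + 25
58 = 2·25 + 8
25 = 3·8 + 1
8 = 8·1 + 0  (stop)
So 1417/58 = [24; 2, 3, 8].

[24; 2, 3, 8]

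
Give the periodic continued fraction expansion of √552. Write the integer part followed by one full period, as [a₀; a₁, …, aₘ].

[23; 2, 46]

a₀ = ⌊√552⌋ = 23.
With m₀=0, d₀=1 and mₖ₊₁ = dₖaₖ − mₖ, dₖ₊₁ = (n − mₖ₊₁²)/dₖ, aₖ₊₁ = ⌊(a₀+mₖ₊₁)/dₖ₊₁⌋:
  k=1: m=23, d=23, a=2
  k=2: m=23, d=1, a=46
d=1 and a=2a₀=46 at k=2, so the next step gives (m, d) = (23, 23) again — its k=1 value — and the period has length 2.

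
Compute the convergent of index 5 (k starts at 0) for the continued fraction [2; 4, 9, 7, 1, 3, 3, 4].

2609/1163

Using pₖ = aₖpₖ₋₁ + pₖ₋₂, qₖ = aₖqₖ₋₁ + qₖ₋₂ (with p₋₁=1, p₋₂=0, q₋₁=0, q₋₂=1):
  k=0: a=2, p=2, q=1
  k=1: a=4, p=9, q=4
  k=2: a=9, p=83, q=37
  k=3: a=7, p=590, q=263
  k=4: a=1, p=673, q=300
  k=5: a=3, p=2609, q=1163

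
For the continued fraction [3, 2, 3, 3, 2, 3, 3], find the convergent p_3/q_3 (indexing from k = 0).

79/23

Using pₖ = aₖpₖ₋₁ + pₖ₋₂, qₖ = aₖqₖ₋₁ + qₖ₋₂ (with p₋₁=1, p₋₂=0, q₋₁=0, q₋₂=1):
  k=0: a=3, p=3, q=1
  k=1: a=2, p=7, q=2
  k=2: a=3, p=24, q=7
  k=3: a=3, p=79, q=23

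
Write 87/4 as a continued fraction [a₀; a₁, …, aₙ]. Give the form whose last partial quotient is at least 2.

[21; 1, 3]

87 = 21*4 + 3
4 = 1*3 + 1
3 = 3*1 + 0  (stop)
So 87/4 = [21; 1, 3].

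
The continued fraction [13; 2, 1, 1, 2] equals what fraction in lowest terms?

174/13

Fold from the inside: start with 2/1.
  1 + 1/2 = 3/2
  1 + 2/3 = 5/3
  2 + 3/5 = 13/5
  13 + 5/13 = 174/13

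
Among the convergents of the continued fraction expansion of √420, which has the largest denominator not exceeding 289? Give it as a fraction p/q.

√420 = [20; 2, 40, …] (period length 2).
Convergents:
  p_0/q_0 = 20/1
  p_1/q_1 = 41/2
  p_2/q_2 = 1660/81
  p_3/q_3 = 3361/164
  p_4/q_4 = 136100/6641
q_3 = 164 ≤ 289 < 6641 = q_4, so the answer is 3361/164.

3361/164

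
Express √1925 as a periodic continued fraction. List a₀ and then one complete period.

[43; 1, 6, 1, 86]

a₀ = ⌊√1925⌋ = 43.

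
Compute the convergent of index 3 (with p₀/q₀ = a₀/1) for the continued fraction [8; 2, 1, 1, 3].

Using pₖ = aₖpₖ₋₁ + pₖ₋₂, qₖ = aₖqₖ₋₁ + qₖ₋₂ (with p₋₁=1, p₋₂=0, q₋₁=0, q₋₂=1):
  k=0: a=8, p=8, q=1
  k=1: a=2, p=17, q=2
  k=2: a=1, p=25, q=3
  k=3: a=1, p=42, q=5

42/5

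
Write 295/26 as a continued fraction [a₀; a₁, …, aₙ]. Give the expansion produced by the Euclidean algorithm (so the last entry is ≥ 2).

295 = 11×26 + 9
26 = 2×9 + 8
9 = 1×8 + 1
8 = 8×1 + 0  (stop)
So 295/26 = [11; 2, 1, 8].

[11; 2, 1, 8]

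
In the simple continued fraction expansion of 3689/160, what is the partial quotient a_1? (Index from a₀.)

17

3689 = 23·160 + 9   →  a_0 = 23
160 = 17·9 + 7   →  a_1 = 17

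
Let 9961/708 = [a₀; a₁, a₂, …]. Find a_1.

9961 = 14·708 + 49   →  a_0 = 14
708 = 14·49 + 22   →  a_1 = 14

14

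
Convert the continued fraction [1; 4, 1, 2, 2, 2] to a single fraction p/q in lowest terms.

Fold from the inside: start with 2/1.
  2 + 1/2 = 5/2
  2 + 2/5 = 12/5
  1 + 5/12 = 17/12
  4 + 12/17 = 80/17
  1 + 17/80 = 97/80

97/80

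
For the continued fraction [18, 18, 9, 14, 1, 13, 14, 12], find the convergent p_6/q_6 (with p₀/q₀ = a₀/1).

Using pₖ = aₖpₖ₋₁ + pₖ₋₂, qₖ = aₖqₖ₋₁ + qₖ₋₂ (with p₋₁=1, p₋₂=0, q₋₁=0, q₋₂=1):
  k=0: a=18, p=18, q=1
  k=1: a=18, p=325, q=18
  k=2: a=9, p=2943, q=163
  k=3: a=14, p=41527, q=2300
  k=4: a=1, p=44470, q=2463
  k=5: a=13, p=619637, q=34319
  k=6: a=14, p=8719388, q=482929

8719388/482929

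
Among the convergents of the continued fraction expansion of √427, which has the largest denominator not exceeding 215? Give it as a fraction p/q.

√427 = [20; 1, 1, 1, 40, …] (period length 4).
Convergents:
  p_0/q_0 = 20/1
  p_1/q_1 = 21/1
  p_2/q_2 = 41/2
  p_3/q_3 = 62/3
  p_4/q_4 = 2521/122
  p_5/q_5 = 2583/125
  p_6/q_6 = 5104/247
q_5 = 125 ≤ 215 < 247 = q_6, so the answer is 2583/125.

2583/125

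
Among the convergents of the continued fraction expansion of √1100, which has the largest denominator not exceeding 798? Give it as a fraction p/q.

13167/397

√1100 = [33; 6, 66, …] (period length 2).
Convergents:
  p_0/q_0 = 33/1
  p_1/q_1 = 199/6
  p_2/q_2 = 13167/397
  p_3/q_3 = 79201/2388
q_2 = 397 ≤ 798 < 2388 = q_3, so the answer is 13167/397.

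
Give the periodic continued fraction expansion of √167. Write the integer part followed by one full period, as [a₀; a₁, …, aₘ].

[12; 1, 11, 1, 24]

a₀ = ⌊√167⌋ = 12.
With m₀=0, d₀=1 and mₖ₊₁ = dₖaₖ − mₖ, dₖ₊₁ = (n − mₖ₊₁²)/dₖ, aₖ₊₁ = ⌊(a₀+mₖ₊₁)/dₖ₊₁⌋:
  k=1: m=12, d=23, a=1
  k=2: m=11, d=2, a=11
  k=3: m=11, d=23, a=1
  k=4: m=12, d=1, a=24
d=1 and a=2a₀=24 at k=4, so the next step gives (m, d) = (12, 23) again — its k=1 value — and the period has length 4.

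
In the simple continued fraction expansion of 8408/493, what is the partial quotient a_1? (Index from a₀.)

18

8408 = 17·493 + 27   →  a_0 = 17
493 = 18·27 + 7   →  a_1 = 18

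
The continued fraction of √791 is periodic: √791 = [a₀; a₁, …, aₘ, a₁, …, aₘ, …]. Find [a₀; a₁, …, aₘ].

a₀ = ⌊√791⌋ = 28.
With m₀=0, d₀=1 and mₖ₊₁ = dₖaₖ − mₖ, dₖ₊₁ = (n − mₖ₊₁²)/dₖ, aₖ₊₁ = ⌊(a₀+mₖ₊₁)/dₖ₊₁⌋:
  k=1: m=28, d=7, a=8
  k=2: m=28, d=1, a=56
d=1 and a=2a₀=56 at k=2, so the next step gives (m, d) = (28, 7) again — its k=1 value — and the period has length 2.

[28; 8, 56]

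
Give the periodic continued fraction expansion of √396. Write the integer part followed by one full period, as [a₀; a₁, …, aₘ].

a₀ = ⌊√396⌋ = 19.
With m₀=0, d₀=1 and mₖ₊₁ = dₖaₖ − mₖ, dₖ₊₁ = (n − mₖ₊₁²)/dₖ, aₖ₊₁ = ⌊(a₀+mₖ₊₁)/dₖ₊₁⌋:
  k=1: m=19, d=35, a=1
  k=2: m=16, d=4, a=8
  k=3: m=16, d=35, a=1
  k=4: m=19, d=1, a=38
d=1 and a=2a₀=38 at k=4, so the next step gives (m, d) = (19, 35) again — its k=1 value — and the period has length 4.

[19; 1, 8, 1, 38]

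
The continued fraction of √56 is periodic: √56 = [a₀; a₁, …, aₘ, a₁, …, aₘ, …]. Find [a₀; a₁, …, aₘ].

[7; 2, 14]

a₀ = ⌊√56⌋ = 7.
With m₀=0, d₀=1 and mₖ₊₁ = dₖaₖ − mₖ, dₖ₊₁ = (n − mₖ₊₁²)/dₖ, aₖ₊₁ = ⌊(a₀+mₖ₊₁)/dₖ₊₁⌋:
  k=1: m=7, d=7, a=2
  k=2: m=7, d=1, a=14
d=1 and a=2a₀=14 at k=2, so the next step gives (m, d) = (7, 7) again — its k=1 value — and the period has length 2.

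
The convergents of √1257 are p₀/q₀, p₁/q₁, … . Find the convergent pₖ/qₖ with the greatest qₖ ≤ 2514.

46055/1299

√1257 = [35; 2, 4, 1, 22, 1, 4, 2, 70, …] (period length 8).
Convergents:
  p_0/q_0 = 35/1
  p_1/q_1 = 71/2
  p_2/q_2 = 319/9
  p_3/q_3 = 390/11
  p_4/q_4 = 8899/251
  p_5/q_5 = 9289/262
  p_6/q_6 = 46055/1299
  p_7/q_7 = 101399/2860
q_6 = 1299 ≤ 2514 < 2860 = q_7, so the answer is 46055/1299.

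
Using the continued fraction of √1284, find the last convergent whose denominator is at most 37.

215/6

√1284 = [35; 1, 4, 1, 70, …] (period length 4).
Convergents:
  p_0/q_0 = 35/1
  p_1/q_1 = 36/1
  p_2/q_2 = 179/5
  p_3/q_3 = 215/6
  p_4/q_4 = 15229/425
q_3 = 6 ≤ 37 < 425 = q_4, so the answer is 215/6.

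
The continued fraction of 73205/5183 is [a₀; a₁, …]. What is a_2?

73205 = 14·5183 + 643   →  a_0 = 14
5183 = 8·643 + 39   →  a_1 = 8
643 = 16·39 + 19   →  a_2 = 16

16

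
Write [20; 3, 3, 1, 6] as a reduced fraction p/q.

Using pₖ = aₖpₖ₋₁ + pₖ₋₂ and qₖ = aₖqₖ₋₁ + qₖ₋₂:
  k=0: a=20, p=20, q=1
  k=1: a=3, p=61, q=3
  k=2: a=3, p=203, q=10
  k=3: a=1, p=264, q=13
  k=4: a=6, p=1787, q=88

1787/88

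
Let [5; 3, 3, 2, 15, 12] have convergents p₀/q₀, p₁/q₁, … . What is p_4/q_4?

Using pₖ = aₖpₖ₋₁ + pₖ₋₂, qₖ = aₖqₖ₋₁ + qₖ₋₂ (with p₋₁=1, p₋₂=0, q₋₁=0, q₋₂=1):
  k=0: a=5, p=5, q=1
  k=1: a=3, p=16, q=3
  k=2: a=3, p=53, q=10
  k=3: a=2, p=122, q=23
  k=4: a=15, p=1883, q=355

1883/355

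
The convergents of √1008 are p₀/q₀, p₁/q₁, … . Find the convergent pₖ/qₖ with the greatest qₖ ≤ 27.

√1008 = [31; 1, 2, 1, 62, …] (period length 4).
Convergents:
  p_0/q_0 = 31/1
  p_1/q_1 = 32/1
  p_2/q_2 = 95/3
  p_3/q_3 = 127/4
  p_4/q_4 = 7969/251
q_3 = 4 ≤ 27 < 251 = q_4, so the answer is 127/4.

127/4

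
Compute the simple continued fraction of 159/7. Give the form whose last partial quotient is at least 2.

[22; 1, 2, 2]

159 = 22*7 + 5
7 = 1*5 + 2
5 = 2*2 + 1
2 = 2*1 + 0  (stop)
So 159/7 = [22; 1, 2, 2].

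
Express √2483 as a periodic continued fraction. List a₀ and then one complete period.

[49; 1, 4, 1, 6, 1, 4, 1, 98]

a₀ = ⌊√2483⌋ = 49.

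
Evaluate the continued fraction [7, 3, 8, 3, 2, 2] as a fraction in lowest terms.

3221/440

Using pₖ = aₖpₖ₋₁ + pₖ₋₂ and qₖ = aₖqₖ₋₁ + qₖ₋₂:
  k=0: a=7, p=7, q=1
  k=1: a=3, p=22, q=3
  k=2: a=8, p=183, q=25
  k=3: a=3, p=571, q=78
  k=4: a=2, p=1325, q=181
  k=5: a=2, p=3221, q=440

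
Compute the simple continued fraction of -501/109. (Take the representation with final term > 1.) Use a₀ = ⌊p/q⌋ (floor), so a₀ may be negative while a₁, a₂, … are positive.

-501 = -5*109 + 44
109 = 2*44 + 21
44 = 2*21 + 2
21 = 10*2 + 1
2 = 2*1 + 0  (stop)
So -501/109 = [-5; 2, 2, 10, 2].

[-5; 2, 2, 10, 2]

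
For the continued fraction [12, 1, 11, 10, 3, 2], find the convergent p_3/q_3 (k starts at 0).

Using pₖ = aₖpₖ₋₁ + pₖ₋₂, qₖ = aₖqₖ₋₁ + qₖ₋₂ (with p₋₁=1, p₋₂=0, q₋₁=0, q₋₂=1):
  k=0: a=12, p=12, q=1
  k=1: a=1, p=13, q=1
  k=2: a=11, p=155, q=12
  k=3: a=10, p=1563, q=121

1563/121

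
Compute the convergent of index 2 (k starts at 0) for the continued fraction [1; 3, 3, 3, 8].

13/10

Using pₖ = aₖpₖ₋₁ + pₖ₋₂, qₖ = aₖqₖ₋₁ + qₖ₋₂ (with p₋₁=1, p₋₂=0, q₋₁=0, q₋₂=1):
  k=0: a=1, p=1, q=1
  k=1: a=3, p=4, q=3
  k=2: a=3, p=13, q=10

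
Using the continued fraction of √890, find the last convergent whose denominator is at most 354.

10531/353

√890 = [29; 1, 4, 1, 58, …] (period length 4).
Convergents:
  p_0/q_0 = 29/1
  p_1/q_1 = 30/1
  p_2/q_2 = 149/5
  p_3/q_3 = 179/6
  p_4/q_4 = 10531/353
  p_5/q_5 = 10710/359
q_4 = 353 ≤ 354 < 359 = q_5, so the answer is 10531/353.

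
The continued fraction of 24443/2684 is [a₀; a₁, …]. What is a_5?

3

24443 = 9·2684 + 287   →  a_0 = 9
2684 = 9·287 + 101   →  a_1 = 9
287 = 2·101 + 85   →  a_2 = 2
101 = 1·85 + 16   →  a_3 = 1
85 = 5·16 + 5   →  a_4 = 5
16 = 3·5 + 1   →  a_5 = 3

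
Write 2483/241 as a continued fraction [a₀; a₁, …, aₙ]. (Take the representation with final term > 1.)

2483 = 10·241 + 73
241 = 3·73 + 22
73 = 3·22 + 7
22 = 3·7 + 1
7 = 7·1 + 0  (stop)
So 2483/241 = [10; 3, 3, 3, 7].

[10; 3, 3, 3, 7]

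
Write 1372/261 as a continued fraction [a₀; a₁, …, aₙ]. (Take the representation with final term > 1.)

[5; 3, 1, 8, 1, 1, 3]

1372 = 5×261 + 67
261 = 3×67 + 60
67 = 1×60 + 7
60 = 8×7 + 4
7 = 1×4 + 3
4 = 1×3 + 1
3 = 3×1 + 0  (stop)
So 1372/261 = [5; 3, 1, 8, 1, 1, 3].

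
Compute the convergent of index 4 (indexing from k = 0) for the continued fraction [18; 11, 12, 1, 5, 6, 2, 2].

Using pₖ = aₖpₖ₋₁ + pₖ₋₂, qₖ = aₖqₖ₋₁ + qₖ₋₂ (with p₋₁=1, p₋₂=0, q₋₁=0, q₋₂=1):
  k=0: a=18, p=18, q=1
  k=1: a=11, p=199, q=11
  k=2: a=12, p=2406, q=133
  k=3: a=1, p=2605, q=144
  k=4: a=5, p=15431, q=853

15431/853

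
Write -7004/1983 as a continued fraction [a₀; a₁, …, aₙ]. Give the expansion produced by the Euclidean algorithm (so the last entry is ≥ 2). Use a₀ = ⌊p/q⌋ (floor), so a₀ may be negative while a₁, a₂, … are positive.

[-4; 2, 7, 3, 3, 1, 9]

-7004 = -4·1983 + 928
1983 = 2·928 + 127
928 = 7·127 + 39
127 = 3·39 + 10
39 = 3·10 + 9
10 = 1·9 + 1
9 = 9·1 + 0  (stop)
So -7004/1983 = [-4; 2, 7, 3, 3, 1, 9].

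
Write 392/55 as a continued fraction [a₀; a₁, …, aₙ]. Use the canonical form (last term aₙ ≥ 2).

[7; 7, 1, 6]

392 = 7·55 + 7
55 = 7·7 + 6
7 = 1·6 + 1
6 = 6·1 + 0  (stop)
So 392/55 = [7; 7, 1, 6].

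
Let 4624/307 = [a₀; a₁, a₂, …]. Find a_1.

16

4624 = 15·307 + 19   →  a_0 = 15
307 = 16·19 + 3   →  a_1 = 16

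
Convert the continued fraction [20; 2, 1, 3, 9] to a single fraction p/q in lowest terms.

2077/102

Fold from the inside: start with 9/1.
  3 + 1/9 = 28/9
  1 + 9/28 = 37/28
  2 + 28/37 = 102/37
  20 + 37/102 = 2077/102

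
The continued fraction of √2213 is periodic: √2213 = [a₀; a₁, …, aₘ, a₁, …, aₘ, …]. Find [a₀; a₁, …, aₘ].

[47; 23, 1, 1, 23, 94]

a₀ = ⌊√2213⌋ = 47.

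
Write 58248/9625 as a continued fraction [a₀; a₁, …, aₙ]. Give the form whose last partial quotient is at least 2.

58248 = 6*9625 + 498
9625 = 19*498 + 163
498 = 3*163 + 9
163 = 18*9 + 1
9 = 9*1 + 0  (stop)
So 58248/9625 = [6; 19, 3, 18, 9].

[6; 19, 3, 18, 9]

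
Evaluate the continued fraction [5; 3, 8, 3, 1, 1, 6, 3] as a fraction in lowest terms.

Fold from the inside: start with 3/1.
  6 + 1/3 = 19/3
  1 + 3/19 = 22/19
  1 + 19/22 = 41/22
  3 + 22/41 = 145/41
  8 + 41/145 = 1201/145
  3 + 145/1201 = 3748/1201
  5 + 1201/3748 = 19941/3748

19941/3748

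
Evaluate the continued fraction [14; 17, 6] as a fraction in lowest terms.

1448/103

Using pₖ = aₖpₖ₋₁ + pₖ₋₂ and qₖ = aₖqₖ₋₁ + qₖ₋₂:
  k=0: a=14, p=14, q=1
  k=1: a=17, p=239, q=17
  k=2: a=6, p=1448, q=103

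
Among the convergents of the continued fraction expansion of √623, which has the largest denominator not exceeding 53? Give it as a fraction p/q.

624/25

√623 = [24; 1, 23, 1, 48, …] (period length 4).
Convergents:
  p_0/q_0 = 24/1
  p_1/q_1 = 25/1
  p_2/q_2 = 599/24
  p_3/q_3 = 624/25
  p_4/q_4 = 30551/1224
q_3 = 25 ≤ 53 < 1224 = q_4, so the answer is 624/25.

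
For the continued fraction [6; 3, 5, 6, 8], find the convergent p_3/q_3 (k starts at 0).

Using pₖ = aₖpₖ₋₁ + pₖ₋₂, qₖ = aₖqₖ₋₁ + qₖ₋₂ (with p₋₁=1, p₋₂=0, q₋₁=0, q₋₂=1):
  k=0: a=6, p=6, q=1
  k=1: a=3, p=19, q=3
  k=2: a=5, p=101, q=16
  k=3: a=6, p=625, q=99

625/99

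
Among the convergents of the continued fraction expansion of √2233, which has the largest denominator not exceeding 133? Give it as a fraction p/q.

2599/55

√2233 = [47; 3, 1, 12, 1, 3, 94, …] (period length 6).
Convergents:
  p_0/q_0 = 47/1
  p_1/q_1 = 142/3
  p_2/q_2 = 189/4
  p_3/q_3 = 2410/51
  p_4/q_4 = 2599/55
  p_5/q_5 = 10207/216
q_4 = 55 ≤ 133 < 216 = q_5, so the answer is 2599/55.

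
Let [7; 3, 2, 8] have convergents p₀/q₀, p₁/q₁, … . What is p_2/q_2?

51/7

Using pₖ = aₖpₖ₋₁ + pₖ₋₂, qₖ = aₖqₖ₋₁ + qₖ₋₂ (with p₋₁=1, p₋₂=0, q₋₁=0, q₋₂=1):
  k=0: a=7, p=7, q=1
  k=1: a=3, p=22, q=3
  k=2: a=2, p=51, q=7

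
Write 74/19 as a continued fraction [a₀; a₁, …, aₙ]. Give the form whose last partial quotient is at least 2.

[3; 1, 8, 2]

74 = 3·19 + 17
19 = 1·17 + 2
17 = 8·2 + 1
2 = 2·1 + 0  (stop)
So 74/19 = [3; 1, 8, 2].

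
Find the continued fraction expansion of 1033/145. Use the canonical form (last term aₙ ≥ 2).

1033 = 7×145 + 18
145 = 8×18 + 1
18 = 18×1 + 0  (stop)
So 1033/145 = [7; 8, 18].

[7; 8, 18]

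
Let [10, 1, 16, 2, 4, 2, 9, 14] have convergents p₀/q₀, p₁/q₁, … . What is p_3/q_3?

383/35

Using pₖ = aₖpₖ₋₁ + pₖ₋₂, qₖ = aₖqₖ₋₁ + qₖ₋₂ (with p₋₁=1, p₋₂=0, q₋₁=0, q₋₂=1):
  k=0: a=10, p=10, q=1
  k=1: a=1, p=11, q=1
  k=2: a=16, p=186, q=17
  k=3: a=2, p=383, q=35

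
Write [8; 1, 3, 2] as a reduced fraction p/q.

Fold from the inside: start with 2/1.
  3 + 1/2 = 7/2
  1 + 2/7 = 9/7
  8 + 7/9 = 79/9

79/9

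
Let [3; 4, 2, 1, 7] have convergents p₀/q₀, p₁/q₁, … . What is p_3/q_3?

42/13

Using pₖ = aₖpₖ₋₁ + pₖ₋₂, qₖ = aₖqₖ₋₁ + qₖ₋₂ (with p₋₁=1, p₋₂=0, q₋₁=0, q₋₂=1):
  k=0: a=3, p=3, q=1
  k=1: a=4, p=13, q=4
  k=2: a=2, p=29, q=9
  k=3: a=1, p=42, q=13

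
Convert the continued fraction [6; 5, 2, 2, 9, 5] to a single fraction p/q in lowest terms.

8022/1297

Fold from the inside: start with 5/1.
  9 + 1/5 = 46/5
  2 + 5/46 = 97/46
  2 + 46/97 = 240/97
  5 + 97/240 = 1297/240
  6 + 240/1297 = 8022/1297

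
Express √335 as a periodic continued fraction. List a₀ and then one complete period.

a₀ = ⌊√335⌋ = 18.

[18; 3, 3, 3, 36]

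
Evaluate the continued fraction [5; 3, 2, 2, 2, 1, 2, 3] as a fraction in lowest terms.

Using pₖ = aₖpₖ₋₁ + pₖ₋₂ and qₖ = aₖqₖ₋₁ + qₖ₋₂:
  k=0: a=5, p=5, q=1
  k=1: a=3, p=16, q=3
  k=2: a=2, p=37, q=7
  k=3: a=2, p=90, q=17
  k=4: a=2, p=217, q=41
  k=5: a=1, p=307, q=58
  k=6: a=2, p=831, q=157
  k=7: a=3, p=2800, q=529

2800/529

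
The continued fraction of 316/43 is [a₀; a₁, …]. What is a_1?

2

316 = 7·43 + 15   →  a_0 = 7
43 = 2·15 + 13   →  a_1 = 2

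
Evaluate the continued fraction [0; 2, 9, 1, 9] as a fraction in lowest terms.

Using pₖ = aₖpₖ₋₁ + pₖ₋₂ and qₖ = aₖqₖ₋₁ + qₖ₋₂:
  k=0: a=0, p=0, q=1
  k=1: a=2, p=1, q=2
  k=2: a=9, p=9, q=19
  k=3: a=1, p=10, q=21
  k=4: a=9, p=99, q=208

99/208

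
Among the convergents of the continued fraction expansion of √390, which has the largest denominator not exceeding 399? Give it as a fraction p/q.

√390 = [19; 1, 2, 1, 38, …] (period length 4).
Convergents:
  p_0/q_0 = 19/1
  p_1/q_1 = 20/1
  p_2/q_2 = 59/3
  p_3/q_3 = 79/4
  p_4/q_4 = 3061/155
  p_5/q_5 = 3140/159
  p_6/q_6 = 9341/473
q_5 = 159 ≤ 399 < 473 = q_6, so the answer is 3140/159.

3140/159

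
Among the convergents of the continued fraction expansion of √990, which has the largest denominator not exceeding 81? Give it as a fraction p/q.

881/28

√990 = [31; 2, 6, 2, 62, …] (period length 4).
Convergents:
  p_0/q_0 = 31/1
  p_1/q_1 = 63/2
  p_2/q_2 = 409/13
  p_3/q_3 = 881/28
  p_4/q_4 = 55031/1749
q_3 = 28 ≤ 81 < 1749 = q_4, so the answer is 881/28.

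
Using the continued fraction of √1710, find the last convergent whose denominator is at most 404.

√1710 = [41; 2, 1, 5, 4, 5, 1, 2, 82, …] (period length 8).
Convergents:
  p_0/q_0 = 41/1
  p_1/q_1 = 83/2
  p_2/q_2 = 124/3
  p_3/q_3 = 703/17
  p_4/q_4 = 2936/71
  p_5/q_5 = 15383/372
  p_6/q_6 = 18319/443
q_5 = 372 ≤ 404 < 443 = q_6, so the answer is 15383/372.

15383/372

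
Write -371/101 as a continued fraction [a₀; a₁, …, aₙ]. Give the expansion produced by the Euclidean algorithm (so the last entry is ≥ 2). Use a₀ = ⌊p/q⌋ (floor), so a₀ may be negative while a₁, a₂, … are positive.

-371 = -4·101 + 33
101 = 3·33 + 2
33 = 16·2 + 1
2 = 2·1 + 0  (stop)
So -371/101 = [-4; 3, 16, 2].

[-4; 3, 16, 2]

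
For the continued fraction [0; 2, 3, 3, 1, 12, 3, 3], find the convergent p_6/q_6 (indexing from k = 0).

Using pₖ = aₖpₖ₋₁ + pₖ₋₂, qₖ = aₖqₖ₋₁ + qₖ₋₂ (with p₋₁=1, p₋₂=0, q₋₁=0, q₋₂=1):
  k=0: a=0, p=0, q=1
  k=1: a=2, p=1, q=2
  k=2: a=3, p=3, q=7
  k=3: a=3, p=10, q=23
  k=4: a=1, p=13, q=30
  k=5: a=12, p=166, q=383
  k=6: a=3, p=511, q=1179

511/1179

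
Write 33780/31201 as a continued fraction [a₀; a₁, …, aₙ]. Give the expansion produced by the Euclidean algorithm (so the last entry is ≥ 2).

33780 = 1*31201 + 2579
31201 = 12*2579 + 253
2579 = 10*253 + 49
253 = 5*49 + 8
49 = 6*8 + 1
8 = 8*1 + 0  (stop)
So 33780/31201 = [1; 12, 10, 5, 6, 8].

[1; 12, 10, 5, 6, 8]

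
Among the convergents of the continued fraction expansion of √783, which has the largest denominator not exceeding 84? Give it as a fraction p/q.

√783 = [27; 1, 54, …] (period length 2).
Convergents:
  p_0/q_0 = 27/1
  p_1/q_1 = 28/1
  p_2/q_2 = 1539/55
  p_3/q_3 = 1567/56
  p_4/q_4 = 86157/3079
q_3 = 56 ≤ 84 < 3079 = q_4, so the answer is 1567/56.

1567/56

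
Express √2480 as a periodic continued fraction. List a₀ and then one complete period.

[49; 1, 3, 1, 98]

a₀ = ⌊√2480⌋ = 49.
With m₀=0, d₀=1 and mₖ₊₁ = dₖaₖ − mₖ, dₖ₊₁ = (n − mₖ₊₁²)/dₖ, aₖ₊₁ = ⌊(a₀+mₖ₊₁)/dₖ₊₁⌋:
  k=1: m=49, d=79, a=1
  k=2: m=30, d=20, a=3
  k=3: m=30, d=79, a=1
  k=4: m=49, d=1, a=98
d=1 and a=2a₀=98 at k=4, so the next step gives (m, d) = (49, 79) again — its k=1 value — and the period has length 4.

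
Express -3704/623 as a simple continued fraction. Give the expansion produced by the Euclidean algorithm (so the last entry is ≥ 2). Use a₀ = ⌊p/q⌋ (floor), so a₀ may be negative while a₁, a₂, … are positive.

-3704 = -6·623 + 34
623 = 18·34 + 11
34 = 3·11 + 1
11 = 11·1 + 0  (stop)
So -3704/623 = [-6; 18, 3, 11].

[-6; 18, 3, 11]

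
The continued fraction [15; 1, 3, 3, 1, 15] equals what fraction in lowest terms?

4225/268

Using pₖ = aₖpₖ₋₁ + pₖ₋₂ and qₖ = aₖqₖ₋₁ + qₖ₋₂:
  k=0: a=15, p=15, q=1
  k=1: a=1, p=16, q=1
  k=2: a=3, p=63, q=4
  k=3: a=3, p=205, q=13
  k=4: a=1, p=268, q=17
  k=5: a=15, p=4225, q=268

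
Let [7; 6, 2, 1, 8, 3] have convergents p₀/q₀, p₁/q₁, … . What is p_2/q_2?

Using pₖ = aₖpₖ₋₁ + pₖ₋₂, qₖ = aₖqₖ₋₁ + qₖ₋₂ (with p₋₁=1, p₋₂=0, q₋₁=0, q₋₂=1):
  k=0: a=7, p=7, q=1
  k=1: a=6, p=43, q=6
  k=2: a=2, p=93, q=13

93/13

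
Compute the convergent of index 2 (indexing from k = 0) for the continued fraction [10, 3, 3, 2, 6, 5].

103/10

Using pₖ = aₖpₖ₋₁ + pₖ₋₂, qₖ = aₖqₖ₋₁ + qₖ₋₂ (with p₋₁=1, p₋₂=0, q₋₁=0, q₋₂=1):
  k=0: a=10, p=10, q=1
  k=1: a=3, p=31, q=3
  k=2: a=3, p=103, q=10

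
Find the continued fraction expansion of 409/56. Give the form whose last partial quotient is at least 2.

409 = 7*56 + 17
56 = 3*17 + 5
17 = 3*5 + 2
5 = 2*2 + 1
2 = 2*1 + 0  (stop)
So 409/56 = [7; 3, 3, 2, 2].

[7; 3, 3, 2, 2]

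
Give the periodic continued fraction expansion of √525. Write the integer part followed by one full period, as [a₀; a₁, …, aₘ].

[22; 1, 10, 2, 10, 1, 44]

a₀ = ⌊√525⌋ = 22.
With m₀=0, d₀=1 and mₖ₊₁ = dₖaₖ − mₖ, dₖ₊₁ = (n − mₖ₊₁²)/dₖ, aₖ₊₁ = ⌊(a₀+mₖ₊₁)/dₖ₊₁⌋:
  k=1: m=22, d=41, a=1
  k=2: m=19, d=4, a=10
  k=3: m=21, d=21, a=2
  k=4: m=21, d=4, a=10
  k=5: m=19, d=41, a=1
  k=6: m=22, d=1, a=44
d=1 and a=2a₀=44 at k=6, so the next step gives (m, d) = (22, 41) again — its k=1 value — and the period has length 6.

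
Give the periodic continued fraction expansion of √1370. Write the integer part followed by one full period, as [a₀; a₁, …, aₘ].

a₀ = ⌊√1370⌋ = 37.
With m₀=0, d₀=1 and mₖ₊₁ = dₖaₖ − mₖ, dₖ₊₁ = (n − mₖ₊₁²)/dₖ, aₖ₊₁ = ⌊(a₀+mₖ₊₁)/dₖ₊₁⌋:
  k=1: m=37, d=1, a=74
d=1 and a=2a₀=74 at k=1, so the next step gives (m, d) = (37, 1) again — its k=1 value — and the period has length 1.

[37; 74]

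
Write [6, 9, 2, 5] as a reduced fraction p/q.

635/104

Fold from the inside: start with 5/1.
  2 + 1/5 = 11/5
  9 + 5/11 = 104/11
  6 + 11/104 = 635/104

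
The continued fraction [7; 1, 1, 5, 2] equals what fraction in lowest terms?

Using pₖ = aₖpₖ₋₁ + pₖ₋₂ and qₖ = aₖqₖ₋₁ + qₖ₋₂:
  k=0: a=7, p=7, q=1
  k=1: a=1, p=8, q=1
  k=2: a=1, p=15, q=2
  k=3: a=5, p=83, q=11
  k=4: a=2, p=181, q=24

181/24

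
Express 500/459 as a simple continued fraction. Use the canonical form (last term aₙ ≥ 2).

[1; 11, 5, 8]

500 = 1×459 + 41
459 = 11×41 + 8
41 = 5×8 + 1
8 = 8×1 + 0  (stop)
So 500/459 = [1; 11, 5, 8].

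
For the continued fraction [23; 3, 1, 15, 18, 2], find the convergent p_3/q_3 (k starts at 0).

Using pₖ = aₖpₖ₋₁ + pₖ₋₂, qₖ = aₖqₖ₋₁ + qₖ₋₂ (with p₋₁=1, p₋₂=0, q₋₁=0, q₋₂=1):
  k=0: a=23, p=23, q=1
  k=1: a=3, p=70, q=3
  k=2: a=1, p=93, q=4
  k=3: a=15, p=1465, q=63

1465/63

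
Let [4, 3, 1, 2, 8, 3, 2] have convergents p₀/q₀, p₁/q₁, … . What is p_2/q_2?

Using pₖ = aₖpₖ₋₁ + pₖ₋₂, qₖ = aₖqₖ₋₁ + qₖ₋₂ (with p₋₁=1, p₋₂=0, q₋₁=0, q₋₂=1):
  k=0: a=4, p=4, q=1
  k=1: a=3, p=13, q=3
  k=2: a=1, p=17, q=4

17/4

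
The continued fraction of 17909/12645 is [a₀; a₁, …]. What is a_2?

17909 = 1·12645 + 5264   →  a_0 = 1
12645 = 2·5264 + 2117   →  a_1 = 2
5264 = 2·2117 + 1030   →  a_2 = 2

2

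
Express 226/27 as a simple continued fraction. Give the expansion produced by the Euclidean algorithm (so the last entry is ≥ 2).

226 = 8·27 + 10
27 = 2·10 + 7
10 = 1·7 + 3
7 = 2·3 + 1
3 = 3·1 + 0  (stop)
So 226/27 = [8; 2, 1, 2, 3].

[8; 2, 1, 2, 3]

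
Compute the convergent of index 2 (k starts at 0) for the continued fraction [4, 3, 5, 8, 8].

Using pₖ = aₖpₖ₋₁ + pₖ₋₂, qₖ = aₖqₖ₋₁ + qₖ₋₂ (with p₋₁=1, p₋₂=0, q₋₁=0, q₋₂=1):
  k=0: a=4, p=4, q=1
  k=1: a=3, p=13, q=3
  k=2: a=5, p=69, q=16

69/16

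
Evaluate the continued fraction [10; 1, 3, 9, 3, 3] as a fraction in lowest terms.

Using pₖ = aₖpₖ₋₁ + pₖ₋₂ and qₖ = aₖqₖ₋₁ + qₖ₋₂:
  k=0: a=10, p=10, q=1
  k=1: a=1, p=11, q=1
  k=2: a=3, p=43, q=4
  k=3: a=9, p=398, q=37
  k=4: a=3, p=1237, q=115
  k=5: a=3, p=4109, q=382

4109/382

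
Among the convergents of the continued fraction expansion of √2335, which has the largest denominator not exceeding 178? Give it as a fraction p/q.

√2335 = [48; 3, 9, 3, 96, …] (period length 4).
Convergents:
  p_0/q_0 = 48/1
  p_1/q_1 = 145/3
  p_2/q_2 = 1353/28
  p_3/q_3 = 4204/87
  p_4/q_4 = 404937/8380
q_3 = 87 ≤ 178 < 8380 = q_4, so the answer is 4204/87.

4204/87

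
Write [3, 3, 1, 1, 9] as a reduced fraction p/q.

Using pₖ = aₖpₖ₋₁ + pₖ₋₂ and qₖ = aₖqₖ₋₁ + qₖ₋₂:
  k=0: a=3, p=3, q=1
  k=1: a=3, p=10, q=3
  k=2: a=1, p=13, q=4
  k=3: a=1, p=23, q=7
  k=4: a=9, p=220, q=67

220/67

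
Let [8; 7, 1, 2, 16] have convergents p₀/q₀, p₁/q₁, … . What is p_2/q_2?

65/8

Using pₖ = aₖpₖ₋₁ + pₖ₋₂, qₖ = aₖqₖ₋₁ + qₖ₋₂ (with p₋₁=1, p₋₂=0, q₋₁=0, q₋₂=1):
  k=0: a=8, p=8, q=1
  k=1: a=7, p=57, q=7
  k=2: a=1, p=65, q=8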